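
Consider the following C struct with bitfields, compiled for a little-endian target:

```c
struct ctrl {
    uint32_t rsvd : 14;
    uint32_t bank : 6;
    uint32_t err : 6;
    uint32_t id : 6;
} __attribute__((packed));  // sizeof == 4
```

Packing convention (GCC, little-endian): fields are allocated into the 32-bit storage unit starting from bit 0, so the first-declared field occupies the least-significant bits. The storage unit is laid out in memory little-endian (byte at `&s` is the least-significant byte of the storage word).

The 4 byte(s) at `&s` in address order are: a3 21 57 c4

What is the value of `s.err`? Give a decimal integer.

[0]=0xa3 [1]=0x21 [2]=0x57 [3]=0xc4 (little-endian) → word 0xc45721a3
rsvd:14 @ bit 0 → (0xc45721a3>>0)&0x3fff = 0x21a3
bank:6 @ bit 14 → (0xc45721a3>>14)&0x3f = 0x1c
err:6 @ bit 20 → (0xc45721a3>>20)&0x3f = 0x5  ←
id:6 @ bit 26 → (0xc45721a3>>26)&0x3f = 0x31

5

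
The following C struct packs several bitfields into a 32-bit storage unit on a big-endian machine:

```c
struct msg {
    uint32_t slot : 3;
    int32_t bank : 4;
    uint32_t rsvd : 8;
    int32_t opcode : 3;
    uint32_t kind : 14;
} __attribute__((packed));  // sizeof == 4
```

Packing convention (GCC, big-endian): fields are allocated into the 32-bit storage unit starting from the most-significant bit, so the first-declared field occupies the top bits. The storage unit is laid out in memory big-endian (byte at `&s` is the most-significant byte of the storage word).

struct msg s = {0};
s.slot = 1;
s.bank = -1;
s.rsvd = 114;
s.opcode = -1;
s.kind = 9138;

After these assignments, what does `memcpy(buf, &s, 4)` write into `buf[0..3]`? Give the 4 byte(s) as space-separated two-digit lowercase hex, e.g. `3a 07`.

3e e5 e3 b2

slot:3 = 1 → 0x1 << 29 → word 0x20000000
bank:4 = -1 → 0xf << 25 → word 0x3e000000
rsvd:8 = 114 → 0x72 << 17 → word 0x3ee40000
opcode:3 = -1 → 0x7 << 14 → word 0x3ee5c000
kind:14 = 9138 → 0x23b2 << 0 → word 0x3ee5e3b2
word = 0x3ee5e3b2 → big-endian bytes:
  [0]=0x3e  [1]=0xe5  [2]=0xe3  [3]=0xb2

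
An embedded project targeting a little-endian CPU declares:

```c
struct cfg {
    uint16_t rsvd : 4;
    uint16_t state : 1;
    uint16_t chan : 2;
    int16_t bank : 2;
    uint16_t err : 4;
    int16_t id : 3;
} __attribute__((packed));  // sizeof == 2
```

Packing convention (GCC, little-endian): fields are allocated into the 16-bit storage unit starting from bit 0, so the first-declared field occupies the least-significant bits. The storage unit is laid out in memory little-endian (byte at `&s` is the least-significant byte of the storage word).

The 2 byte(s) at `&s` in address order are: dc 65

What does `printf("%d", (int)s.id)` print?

3

[0]=0xdc [1]=0x65 (little-endian) → word 0x65dc
rsvd [0+:4] = (word>>0) & 0xf = 12
state [4+:1] = (word>>4) & 0x1 = 1
chan [5+:2] = (word>>5) & 0x3 = 2
bank [7+:2] = (word>>7) & 0x3 = 3
err [9+:4] = (word>>9) & 0xf = 2
id [13+:3] = (word>>13) & 0x7 = 3  ←
id signed 3b, MSB=0: value = 3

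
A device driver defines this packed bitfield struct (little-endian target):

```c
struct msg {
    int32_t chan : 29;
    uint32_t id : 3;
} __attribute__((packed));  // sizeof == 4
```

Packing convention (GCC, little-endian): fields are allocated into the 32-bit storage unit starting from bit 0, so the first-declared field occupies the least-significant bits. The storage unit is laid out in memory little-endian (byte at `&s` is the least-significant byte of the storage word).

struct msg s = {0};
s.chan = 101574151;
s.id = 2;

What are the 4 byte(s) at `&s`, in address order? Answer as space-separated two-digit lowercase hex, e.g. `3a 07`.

chan:29 = 101574151 → 0x60de607 << 0 → word 0x060de607
id:3 = 2 → 0x2 << 29 → word 0x460de607
word = 0x460de607 → little-endian bytes:
  [0]=0x07  [1]=0xe6  [2]=0x0d  [3]=0x46

07 e6 0d 46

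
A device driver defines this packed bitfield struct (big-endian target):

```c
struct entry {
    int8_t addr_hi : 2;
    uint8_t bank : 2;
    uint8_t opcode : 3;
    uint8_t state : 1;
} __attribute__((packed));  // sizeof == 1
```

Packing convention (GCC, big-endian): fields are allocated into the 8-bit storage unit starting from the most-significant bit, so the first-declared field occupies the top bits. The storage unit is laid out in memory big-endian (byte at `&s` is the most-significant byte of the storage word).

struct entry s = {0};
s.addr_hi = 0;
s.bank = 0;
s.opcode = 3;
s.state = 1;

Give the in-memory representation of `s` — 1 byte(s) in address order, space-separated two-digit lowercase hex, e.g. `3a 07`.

[6+:2] addr_hi=0 & 0x3 = 0x0; word=0x00
[4+:2] bank=0 & 0x3 = 0x0; word=0x00
[1+:3] opcode=3 & 0x7 = 0x3; word=0x06
[0+:1] state=1 & 0x1 = 0x1; word=0x07
word = 0x07 → big-endian bytes:
  [0]=0x07

07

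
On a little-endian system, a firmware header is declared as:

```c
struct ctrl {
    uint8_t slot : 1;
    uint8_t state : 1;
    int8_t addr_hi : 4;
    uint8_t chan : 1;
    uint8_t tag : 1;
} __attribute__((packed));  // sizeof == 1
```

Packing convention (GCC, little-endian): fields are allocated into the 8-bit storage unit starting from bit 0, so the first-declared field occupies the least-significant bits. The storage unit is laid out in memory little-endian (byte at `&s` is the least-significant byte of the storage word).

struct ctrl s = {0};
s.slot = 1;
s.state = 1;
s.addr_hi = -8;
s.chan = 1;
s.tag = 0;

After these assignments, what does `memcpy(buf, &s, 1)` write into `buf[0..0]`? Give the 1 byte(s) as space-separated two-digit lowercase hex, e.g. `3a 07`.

slot:1 = 1 → 0x1 << 0 → word 0x01
state:1 = 1 → 0x1 << 1 → word 0x03
addr_hi:4 = -8 → 0x8 << 2 → word 0x23
chan:1 = 1 → 0x1 << 6 → word 0x63
tag:1 = 0 → 0x0 << 7 → word 0x63
word = 0x63 → little-endian bytes:
  [0]=0x63

63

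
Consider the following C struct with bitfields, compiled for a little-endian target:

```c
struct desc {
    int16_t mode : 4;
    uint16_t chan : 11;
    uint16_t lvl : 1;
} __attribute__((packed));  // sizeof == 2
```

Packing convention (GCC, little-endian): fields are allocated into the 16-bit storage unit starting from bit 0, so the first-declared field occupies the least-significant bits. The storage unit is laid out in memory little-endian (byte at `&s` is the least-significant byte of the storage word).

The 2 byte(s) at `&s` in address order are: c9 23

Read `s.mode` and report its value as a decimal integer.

[0]=0xc9 [1]=0x23 (little-endian) → word 0x23c9
mode [0+:4] = (word>>0) & 0xf = 9  ←
chan [4+:11] = (word>>4) & 0x7ff = 572
lvl [15+:1] = (word>>15) & 0x1 = 0
mode signed 4b, MSB=1: 9 - 16 = -7

-7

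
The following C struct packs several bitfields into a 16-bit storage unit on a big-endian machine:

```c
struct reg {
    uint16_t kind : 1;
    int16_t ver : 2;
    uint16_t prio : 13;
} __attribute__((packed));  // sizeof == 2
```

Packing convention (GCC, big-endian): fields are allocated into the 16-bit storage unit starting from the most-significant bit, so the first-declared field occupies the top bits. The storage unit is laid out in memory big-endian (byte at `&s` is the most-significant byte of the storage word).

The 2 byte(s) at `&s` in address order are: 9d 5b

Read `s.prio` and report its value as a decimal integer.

[0]=0x9d [1]=0x5b (big-endian) → word 0x9d5b
kind [15+:1] = (word>>15) & 0x1 = 1
ver [13+:2] = (word>>13) & 0x3 = 0
prio [0+:13] = (word>>0) & 0x1fff = 7515  ←

7515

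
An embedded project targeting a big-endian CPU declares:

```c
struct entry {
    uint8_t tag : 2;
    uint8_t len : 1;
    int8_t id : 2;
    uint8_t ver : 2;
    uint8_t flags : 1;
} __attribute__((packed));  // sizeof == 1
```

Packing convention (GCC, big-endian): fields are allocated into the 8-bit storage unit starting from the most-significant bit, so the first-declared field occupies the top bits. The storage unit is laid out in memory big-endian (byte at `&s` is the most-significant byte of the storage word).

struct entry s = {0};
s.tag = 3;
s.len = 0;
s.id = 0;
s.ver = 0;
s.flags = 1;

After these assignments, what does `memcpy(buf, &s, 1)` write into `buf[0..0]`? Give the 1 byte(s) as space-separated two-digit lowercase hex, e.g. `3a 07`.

tag (2b) val=3 bits=0x3 at bit 6: 0xc0
len (1b) val=0 bits=0x0 at bit 5: 0xc0
id (2b) val=0 bits=0x0 at bit 3: 0xc0
ver (2b) val=0 bits=0x0 at bit 1: 0xc0
flags (1b) val=1 bits=0x1 at bit 0: 0xc1
word = 0xc1 → big-endian bytes:
  [0]=0xc1

c1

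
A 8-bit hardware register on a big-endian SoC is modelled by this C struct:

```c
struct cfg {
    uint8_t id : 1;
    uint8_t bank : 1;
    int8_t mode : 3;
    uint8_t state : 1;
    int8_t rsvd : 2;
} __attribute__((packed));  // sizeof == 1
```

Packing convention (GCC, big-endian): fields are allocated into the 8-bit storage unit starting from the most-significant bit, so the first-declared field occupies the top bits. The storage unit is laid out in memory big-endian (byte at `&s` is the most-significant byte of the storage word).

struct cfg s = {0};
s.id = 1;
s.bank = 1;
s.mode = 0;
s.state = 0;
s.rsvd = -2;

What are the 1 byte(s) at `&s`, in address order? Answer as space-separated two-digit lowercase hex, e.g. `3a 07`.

c2

id:1 = 1 → 0x1 << 7 → word 0x80
bank:1 = 1 → 0x1 << 6 → word 0xc0
mode:3 = 0 → 0x0 << 3 → word 0xc0
state:1 = 0 → 0x0 << 2 → word 0xc0
rsvd:2 = -2 → 0x2 << 0 → word 0xc2
word = 0xc2 → big-endian bytes:
  [0]=0xc2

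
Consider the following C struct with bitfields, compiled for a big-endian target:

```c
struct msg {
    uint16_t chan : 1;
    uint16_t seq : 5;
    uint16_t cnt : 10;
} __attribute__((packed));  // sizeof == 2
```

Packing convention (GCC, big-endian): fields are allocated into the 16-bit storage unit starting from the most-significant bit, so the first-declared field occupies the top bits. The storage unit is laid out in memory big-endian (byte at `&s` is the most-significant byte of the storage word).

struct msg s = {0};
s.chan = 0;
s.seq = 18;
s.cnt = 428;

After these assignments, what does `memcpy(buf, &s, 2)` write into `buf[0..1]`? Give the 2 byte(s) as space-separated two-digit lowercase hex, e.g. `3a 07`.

[15+:1] chan=0 & 0x1 = 0x0; word=0x0000
[10+:5] seq=18 & 0x1f = 0x12; word=0x4800
[0+:10] cnt=428 & 0x3ff = 0x1ac; word=0x49ac
word = 0x49ac → big-endian bytes:
  [0]=0x49  [1]=0xac

49 ac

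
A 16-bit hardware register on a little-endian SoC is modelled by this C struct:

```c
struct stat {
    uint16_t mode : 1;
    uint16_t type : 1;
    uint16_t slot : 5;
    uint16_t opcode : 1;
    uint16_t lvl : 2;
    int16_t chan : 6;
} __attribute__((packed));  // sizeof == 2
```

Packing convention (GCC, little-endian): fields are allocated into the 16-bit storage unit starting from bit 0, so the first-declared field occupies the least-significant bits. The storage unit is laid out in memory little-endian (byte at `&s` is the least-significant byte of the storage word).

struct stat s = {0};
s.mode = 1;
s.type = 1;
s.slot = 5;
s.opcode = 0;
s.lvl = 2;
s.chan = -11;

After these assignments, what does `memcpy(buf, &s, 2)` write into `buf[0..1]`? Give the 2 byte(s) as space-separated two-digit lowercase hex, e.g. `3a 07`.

17 d6

[0+:1] mode=1 & 0x1 = 0x1; word=0x0001
[1+:1] type=1 & 0x1 = 0x1; word=0x0003
[2+:5] slot=5 & 0x1f = 0x5; word=0x0017
[7+:1] opcode=0 & 0x1 = 0x0; word=0x0017
[8+:2] lvl=2 & 0x3 = 0x2; word=0x0217
[10+:6] chan=-11 & 0x3f = 0x35; word=0xd617
word = 0xd617 → little-endian bytes:
  [0]=0x17  [1]=0xd6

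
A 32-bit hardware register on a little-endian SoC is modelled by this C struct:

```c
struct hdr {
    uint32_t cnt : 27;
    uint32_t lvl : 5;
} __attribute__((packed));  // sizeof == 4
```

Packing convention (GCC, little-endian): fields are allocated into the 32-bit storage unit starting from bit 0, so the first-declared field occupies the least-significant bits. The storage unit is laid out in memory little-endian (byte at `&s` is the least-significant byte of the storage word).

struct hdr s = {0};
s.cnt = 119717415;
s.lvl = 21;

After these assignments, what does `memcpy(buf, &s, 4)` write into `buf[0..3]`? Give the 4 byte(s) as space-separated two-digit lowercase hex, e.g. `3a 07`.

27 be 22 af

cnt (27b) val=119717415 bits=0x722be27 at bit 0: 0x0722be27
lvl (5b) val=21 bits=0x15 at bit 27: 0xaf22be27
word = 0xaf22be27 → little-endian bytes:
  [0]=0x27  [1]=0xbe  [2]=0x22  [3]=0xaf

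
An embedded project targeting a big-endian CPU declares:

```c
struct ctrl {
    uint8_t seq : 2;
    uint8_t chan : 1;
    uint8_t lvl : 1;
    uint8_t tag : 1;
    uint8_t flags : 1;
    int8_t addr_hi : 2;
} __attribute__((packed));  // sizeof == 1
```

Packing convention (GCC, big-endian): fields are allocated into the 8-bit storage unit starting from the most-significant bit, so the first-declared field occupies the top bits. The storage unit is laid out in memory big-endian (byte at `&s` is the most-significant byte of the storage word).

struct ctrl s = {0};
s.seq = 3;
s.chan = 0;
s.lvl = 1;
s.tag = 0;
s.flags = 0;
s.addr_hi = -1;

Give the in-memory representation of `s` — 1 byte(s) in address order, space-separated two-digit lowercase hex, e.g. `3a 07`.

d3

seq (2b) val=3 bits=0x3 at bit 6: 0xc0
chan (1b) val=0 bits=0x0 at bit 5: 0xc0
lvl (1b) val=1 bits=0x1 at bit 4: 0xd0
tag (1b) val=0 bits=0x0 at bit 3: 0xd0
flags (1b) val=0 bits=0x0 at bit 2: 0xd0
addr_hi (2b) val=-1 bits=0x3 at bit 0: 0xd3
word = 0xd3 → big-endian bytes:
  [0]=0xd3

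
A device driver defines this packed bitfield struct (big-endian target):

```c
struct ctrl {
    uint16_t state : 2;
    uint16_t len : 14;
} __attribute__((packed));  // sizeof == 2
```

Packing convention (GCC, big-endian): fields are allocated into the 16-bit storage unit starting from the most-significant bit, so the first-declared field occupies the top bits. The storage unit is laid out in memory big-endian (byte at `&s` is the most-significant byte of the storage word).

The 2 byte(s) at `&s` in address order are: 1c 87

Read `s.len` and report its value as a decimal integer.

7303

[0]=0x1c [1]=0x87 (big-endian) → word 0x1c87
state [14+:2] = (word>>14) & 0x3 = 0
len [0+:14] = (word>>0) & 0x3fff = 7303  ←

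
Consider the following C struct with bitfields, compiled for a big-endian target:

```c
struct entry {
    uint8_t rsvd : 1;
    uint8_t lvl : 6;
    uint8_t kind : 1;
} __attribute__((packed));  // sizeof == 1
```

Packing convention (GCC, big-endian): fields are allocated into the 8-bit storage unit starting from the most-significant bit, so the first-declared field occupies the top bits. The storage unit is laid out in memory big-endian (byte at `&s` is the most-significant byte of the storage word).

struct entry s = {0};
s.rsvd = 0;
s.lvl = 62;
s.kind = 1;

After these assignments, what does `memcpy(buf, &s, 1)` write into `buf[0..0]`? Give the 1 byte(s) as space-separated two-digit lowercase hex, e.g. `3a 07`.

rsvd:1 = 0 → 0x0 << 7 → word 0x00
lvl:6 = 62 → 0x3e << 1 → word 0x7c
kind:1 = 1 → 0x1 << 0 → word 0x7d
word = 0x7d → big-endian bytes:
  [0]=0x7d

7d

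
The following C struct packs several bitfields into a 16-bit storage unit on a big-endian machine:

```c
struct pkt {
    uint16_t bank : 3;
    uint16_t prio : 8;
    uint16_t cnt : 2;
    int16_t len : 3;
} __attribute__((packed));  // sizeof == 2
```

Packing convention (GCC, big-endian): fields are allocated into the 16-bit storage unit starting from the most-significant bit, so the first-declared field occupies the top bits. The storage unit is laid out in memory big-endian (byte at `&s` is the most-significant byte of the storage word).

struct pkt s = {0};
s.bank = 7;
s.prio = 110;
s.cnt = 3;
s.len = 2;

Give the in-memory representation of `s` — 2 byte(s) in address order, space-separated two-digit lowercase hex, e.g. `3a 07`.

ed da

bank:3 = 7 → 0x7 << 13 → word 0xe000
prio:8 = 110 → 0x6e << 5 → word 0xedc0
cnt:2 = 3 → 0x3 << 3 → word 0xedd8
len:3 = 2 → 0x2 << 0 → word 0xedda
word = 0xedda → big-endian bytes:
  [0]=0xed  [1]=0xda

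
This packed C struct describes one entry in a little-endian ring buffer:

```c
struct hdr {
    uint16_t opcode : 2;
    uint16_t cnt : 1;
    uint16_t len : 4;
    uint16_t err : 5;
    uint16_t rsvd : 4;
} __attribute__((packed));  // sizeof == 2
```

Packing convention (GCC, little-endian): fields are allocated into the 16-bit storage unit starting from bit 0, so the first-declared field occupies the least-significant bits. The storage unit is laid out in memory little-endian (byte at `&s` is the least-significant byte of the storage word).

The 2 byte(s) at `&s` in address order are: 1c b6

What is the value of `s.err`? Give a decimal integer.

[0]=0x1c [1]=0xb6 (little-endian) → word 0xb61c
opcode:2 @ bit 0 → (0xb61c>>0)&0x3 = 0x0
cnt:1 @ bit 2 → (0xb61c>>2)&0x1 = 0x1
len:4 @ bit 3 → (0xb61c>>3)&0xf = 0x3
err:5 @ bit 7 → (0xb61c>>7)&0x1f = 0xc  ←
rsvd:4 @ bit 12 → (0xb61c>>12)&0xf = 0xb

12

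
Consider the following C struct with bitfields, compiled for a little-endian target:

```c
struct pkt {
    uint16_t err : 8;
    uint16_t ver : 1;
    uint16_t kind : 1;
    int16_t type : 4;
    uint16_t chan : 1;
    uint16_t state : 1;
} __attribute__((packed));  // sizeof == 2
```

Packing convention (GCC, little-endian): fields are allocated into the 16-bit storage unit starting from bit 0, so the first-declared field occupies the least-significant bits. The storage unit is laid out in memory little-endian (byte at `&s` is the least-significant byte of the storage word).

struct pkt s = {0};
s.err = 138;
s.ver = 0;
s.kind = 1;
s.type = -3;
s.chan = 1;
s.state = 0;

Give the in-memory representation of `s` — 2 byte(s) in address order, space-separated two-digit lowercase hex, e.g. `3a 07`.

8a 76

err:8 = 138 → 0x8a << 0 → word 0x008a
ver:1 = 0 → 0x0 << 8 → word 0x008a
kind:1 = 1 → 0x1 << 9 → word 0x028a
type:4 = -3 → 0xd << 10 → word 0x368a
chan:1 = 1 → 0x1 << 14 → word 0x768a
state:1 = 0 → 0x0 << 15 → word 0x768a
word = 0x768a → little-endian bytes:
  [0]=0x8a  [1]=0x76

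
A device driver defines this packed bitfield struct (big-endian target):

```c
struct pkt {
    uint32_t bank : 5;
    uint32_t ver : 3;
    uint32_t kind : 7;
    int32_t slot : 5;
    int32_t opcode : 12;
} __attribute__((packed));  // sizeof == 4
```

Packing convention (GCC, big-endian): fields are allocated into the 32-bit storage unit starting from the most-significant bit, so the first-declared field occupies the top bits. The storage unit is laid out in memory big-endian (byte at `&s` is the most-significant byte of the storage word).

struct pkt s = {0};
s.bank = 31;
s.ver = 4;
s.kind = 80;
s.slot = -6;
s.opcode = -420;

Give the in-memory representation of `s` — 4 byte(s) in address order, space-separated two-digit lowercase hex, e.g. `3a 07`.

fc a1 ae 5c

bank:5 = 31 → 0x1f << 27 → word 0xf8000000
ver:3 = 4 → 0x4 << 24 → word 0xfc000000
kind:7 = 80 → 0x50 << 17 → word 0xfca00000
slot:5 = -6 → 0x1a << 12 → word 0xfca1a000
opcode:12 = -420 → 0xe5c << 0 → word 0xfca1ae5c
word = 0xfca1ae5c → big-endian bytes:
  [0]=0xfc  [1]=0xa1  [2]=0xae  [3]=0x5c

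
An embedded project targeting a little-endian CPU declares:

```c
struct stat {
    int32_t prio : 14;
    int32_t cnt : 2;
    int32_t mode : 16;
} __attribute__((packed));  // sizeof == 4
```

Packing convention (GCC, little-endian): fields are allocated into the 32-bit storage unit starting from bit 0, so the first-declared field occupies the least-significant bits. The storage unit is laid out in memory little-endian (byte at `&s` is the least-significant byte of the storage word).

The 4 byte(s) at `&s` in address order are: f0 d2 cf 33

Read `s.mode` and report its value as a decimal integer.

[0]=0xf0 [1]=0xd2 [2]=0xcf [3]=0x33 (little-endian) → word 0x33cfd2f0
prio [0+:14] = (word>>0) & 0x3fff = 4848
cnt [14+:2] = (word>>14) & 0x3 = 3
mode [16+:16] = (word>>16) & 0xffff = 13263  ←
mode signed 16b, MSB=0: value = 13263

13263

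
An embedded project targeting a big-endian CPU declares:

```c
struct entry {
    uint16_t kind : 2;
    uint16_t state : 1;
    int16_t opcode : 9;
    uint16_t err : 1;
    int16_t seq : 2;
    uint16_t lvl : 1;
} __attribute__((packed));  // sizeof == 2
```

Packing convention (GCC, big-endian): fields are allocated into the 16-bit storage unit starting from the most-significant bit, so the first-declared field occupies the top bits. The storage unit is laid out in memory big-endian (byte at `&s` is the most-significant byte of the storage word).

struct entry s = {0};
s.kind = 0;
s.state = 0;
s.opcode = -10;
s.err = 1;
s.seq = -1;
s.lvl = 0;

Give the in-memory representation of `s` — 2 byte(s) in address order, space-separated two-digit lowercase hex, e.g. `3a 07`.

kind:2 = 0 → 0x0 << 14 → word 0x0000
state:1 = 0 → 0x0 << 13 → word 0x0000
opcode:9 = -10 → 0x1f6 << 4 → word 0x1f60
err:1 = 1 → 0x1 << 3 → word 0x1f68
seq:2 = -1 → 0x3 << 1 → word 0x1f6e
lvl:1 = 0 → 0x0 << 0 → word 0x1f6e
word = 0x1f6e → big-endian bytes:
  [0]=0x1f  [1]=0x6e

1f 6e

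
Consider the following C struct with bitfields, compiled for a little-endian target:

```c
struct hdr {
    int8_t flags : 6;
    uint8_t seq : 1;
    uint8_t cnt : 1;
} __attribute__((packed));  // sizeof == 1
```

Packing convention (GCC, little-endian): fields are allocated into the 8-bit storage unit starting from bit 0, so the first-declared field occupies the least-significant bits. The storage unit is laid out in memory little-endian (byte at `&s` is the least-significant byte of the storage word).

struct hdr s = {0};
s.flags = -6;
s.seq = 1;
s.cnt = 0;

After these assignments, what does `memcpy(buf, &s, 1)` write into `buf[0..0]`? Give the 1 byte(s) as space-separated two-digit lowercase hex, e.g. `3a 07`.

flags:6 = -6 → 0x3a << 0 → word 0x3a
seq:1 = 1 → 0x1 << 6 → word 0x7a
cnt:1 = 0 → 0x0 << 7 → word 0x7a
word = 0x7a → little-endian bytes:
  [0]=0x7a

7a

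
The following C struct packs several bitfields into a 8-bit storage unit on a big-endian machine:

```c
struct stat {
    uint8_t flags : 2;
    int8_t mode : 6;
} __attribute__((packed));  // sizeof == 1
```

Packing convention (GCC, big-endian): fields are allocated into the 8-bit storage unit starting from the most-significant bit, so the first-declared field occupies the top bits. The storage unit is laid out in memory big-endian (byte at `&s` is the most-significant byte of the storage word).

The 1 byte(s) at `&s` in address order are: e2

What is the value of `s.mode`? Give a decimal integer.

-30

[0]=0xe2 (big-endian) → word 0xe2
flags:2 @ bit 6 → (0xe2>>6)&0x3 = 0x3
mode:6 @ bit 0 → (0xe2>>0)&0x3f = 0x22  ←
mode signed 6b, MSB=1: 34 - 64 = -30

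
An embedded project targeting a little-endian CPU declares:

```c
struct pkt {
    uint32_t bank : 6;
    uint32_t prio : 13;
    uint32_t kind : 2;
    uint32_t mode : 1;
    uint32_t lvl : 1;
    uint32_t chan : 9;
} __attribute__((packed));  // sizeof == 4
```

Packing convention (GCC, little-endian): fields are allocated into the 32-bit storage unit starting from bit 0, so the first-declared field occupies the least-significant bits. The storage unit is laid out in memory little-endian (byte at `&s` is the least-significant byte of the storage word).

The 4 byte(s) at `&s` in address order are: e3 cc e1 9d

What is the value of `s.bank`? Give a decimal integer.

35

[0]=0xe3 [1]=0xcc [2]=0xe1 [3]=0x9d (little-endian) → word 0x9de1cce3
bank:6 @ bit 0 → (0x9de1cce3>>0)&0x3f = 0x23  ←
prio:13 @ bit 6 → (0x9de1cce3>>6)&0x1fff = 0x733
kind:2 @ bit 19 → (0x9de1cce3>>19)&0x3 = 0x0
mode:1 @ bit 21 → (0x9de1cce3>>21)&0x1 = 0x1
lvl:1 @ bit 22 → (0x9de1cce3>>22)&0x1 = 0x1
chan:9 @ bit 23 → (0x9de1cce3>>23)&0x1ff = 0x13b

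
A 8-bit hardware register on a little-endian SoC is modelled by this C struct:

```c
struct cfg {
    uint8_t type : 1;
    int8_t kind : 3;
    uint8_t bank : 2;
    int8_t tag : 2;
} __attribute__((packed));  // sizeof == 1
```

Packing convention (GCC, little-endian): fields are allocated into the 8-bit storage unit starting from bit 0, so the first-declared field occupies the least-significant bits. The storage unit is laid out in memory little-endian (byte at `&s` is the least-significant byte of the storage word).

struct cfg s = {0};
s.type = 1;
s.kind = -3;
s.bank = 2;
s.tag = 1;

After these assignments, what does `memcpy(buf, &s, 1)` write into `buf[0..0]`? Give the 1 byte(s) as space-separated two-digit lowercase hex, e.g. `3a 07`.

6b

type (1b) val=1 bits=0x1 at bit 0: 0x01
kind (3b) val=-3 bits=0x5 at bit 1: 0x0b
bank (2b) val=2 bits=0x2 at bit 4: 0x2b
tag (2b) val=1 bits=0x1 at bit 6: 0x6b
word = 0x6b → little-endian bytes:
  [0]=0x6b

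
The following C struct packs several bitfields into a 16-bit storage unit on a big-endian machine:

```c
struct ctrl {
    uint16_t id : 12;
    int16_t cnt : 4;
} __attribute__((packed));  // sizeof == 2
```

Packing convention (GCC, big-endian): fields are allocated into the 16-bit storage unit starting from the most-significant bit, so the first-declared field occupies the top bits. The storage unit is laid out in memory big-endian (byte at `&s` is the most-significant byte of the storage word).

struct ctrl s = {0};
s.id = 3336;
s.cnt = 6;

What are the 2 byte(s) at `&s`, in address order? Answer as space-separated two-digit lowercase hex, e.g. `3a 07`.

id:12 = 3336 → 0xd08 << 4 → word 0xd080
cnt:4 = 6 → 0x6 << 0 → word 0xd086
word = 0xd086 → big-endian bytes:
  [0]=0xd0  [1]=0x86

d0 86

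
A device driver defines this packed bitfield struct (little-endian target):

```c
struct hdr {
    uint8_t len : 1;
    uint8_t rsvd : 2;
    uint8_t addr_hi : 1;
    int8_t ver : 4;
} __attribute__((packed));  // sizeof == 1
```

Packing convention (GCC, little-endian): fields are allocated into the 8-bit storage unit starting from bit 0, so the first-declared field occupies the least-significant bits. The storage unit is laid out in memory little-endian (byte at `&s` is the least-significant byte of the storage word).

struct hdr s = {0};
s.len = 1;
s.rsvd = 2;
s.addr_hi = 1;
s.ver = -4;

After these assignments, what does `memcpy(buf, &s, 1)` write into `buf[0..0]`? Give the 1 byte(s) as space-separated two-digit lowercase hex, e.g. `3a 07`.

[0+:1] len=1 & 0x1 = 0x1; word=0x01
[1+:2] rsvd=2 & 0x3 = 0x2; word=0x05
[3+:1] addr_hi=1 & 0x1 = 0x1; word=0x0d
[4+:4] ver=-4 & 0xf = 0xc; word=0xcd
word = 0xcd → little-endian bytes:
  [0]=0xcd

cd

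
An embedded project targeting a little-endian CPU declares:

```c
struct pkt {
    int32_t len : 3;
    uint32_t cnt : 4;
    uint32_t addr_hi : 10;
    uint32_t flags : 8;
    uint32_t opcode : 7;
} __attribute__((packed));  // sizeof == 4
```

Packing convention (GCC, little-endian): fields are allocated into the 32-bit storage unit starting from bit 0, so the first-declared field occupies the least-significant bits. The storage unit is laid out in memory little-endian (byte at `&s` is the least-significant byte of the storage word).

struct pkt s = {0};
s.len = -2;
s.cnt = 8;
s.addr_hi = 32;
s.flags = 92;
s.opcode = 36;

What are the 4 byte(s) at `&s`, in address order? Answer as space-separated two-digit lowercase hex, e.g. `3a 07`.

len (3b) val=-2 bits=0x6 at bit 0: 0x00000006
cnt (4b) val=8 bits=0x8 at bit 3: 0x00000046
addr_hi (10b) val=32 bits=0x20 at bit 7: 0x00001046
flags (8b) val=92 bits=0x5c at bit 17: 0x00b81046
opcode (7b) val=36 bits=0x24 at bit 25: 0x48b81046
word = 0x48b81046 → little-endian bytes:
  [0]=0x46  [1]=0x10  [2]=0xb8  [3]=0x48

46 10 b8 48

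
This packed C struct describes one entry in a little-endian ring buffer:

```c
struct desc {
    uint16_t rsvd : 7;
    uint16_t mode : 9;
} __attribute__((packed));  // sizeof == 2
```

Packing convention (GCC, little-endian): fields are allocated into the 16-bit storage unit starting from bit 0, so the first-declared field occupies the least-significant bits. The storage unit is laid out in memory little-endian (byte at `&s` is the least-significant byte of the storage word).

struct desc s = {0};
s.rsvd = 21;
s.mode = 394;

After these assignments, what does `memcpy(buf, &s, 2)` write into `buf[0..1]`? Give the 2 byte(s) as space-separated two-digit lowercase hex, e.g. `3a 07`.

[0+:7] rsvd=21 & 0x7f = 0x15; word=0x0015
[7+:9] mode=394 & 0x1ff = 0x18a; word=0xc515
word = 0xc515 → little-endian bytes:
  [0]=0x15  [1]=0xc5

15 c5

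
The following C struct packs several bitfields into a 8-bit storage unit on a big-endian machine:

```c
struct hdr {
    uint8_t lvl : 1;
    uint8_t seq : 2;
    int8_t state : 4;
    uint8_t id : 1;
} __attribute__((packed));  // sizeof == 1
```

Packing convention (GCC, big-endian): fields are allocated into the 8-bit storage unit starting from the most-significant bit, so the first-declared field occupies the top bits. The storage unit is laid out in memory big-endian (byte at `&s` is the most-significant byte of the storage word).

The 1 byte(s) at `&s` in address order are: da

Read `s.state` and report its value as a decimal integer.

-3

[0]=0xda (big-endian) → word 0xda
lvl:1 @ bit 7 → (0xda>>7)&0x1 = 0x1
seq:2 @ bit 5 → (0xda>>5)&0x3 = 0x2
state:4 @ bit 1 → (0xda>>1)&0xf = 0xd  ←
id:1 @ bit 0 → (0xda>>0)&0x1 = 0x0
state signed 4b, MSB=1: 13 - 16 = -3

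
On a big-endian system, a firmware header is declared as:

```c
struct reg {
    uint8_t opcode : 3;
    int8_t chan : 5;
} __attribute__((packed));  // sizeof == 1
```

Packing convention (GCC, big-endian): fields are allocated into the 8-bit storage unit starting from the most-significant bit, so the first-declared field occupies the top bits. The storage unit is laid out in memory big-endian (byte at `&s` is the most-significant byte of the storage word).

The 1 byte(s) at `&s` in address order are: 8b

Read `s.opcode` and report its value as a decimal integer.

[0]=0x8b (big-endian) → word 0x8b
opcode:3 @ bit 5 → (0x8b>>5)&0x7 = 0x4  ←
chan:5 @ bit 0 → (0x8b>>0)&0x1f = 0xb

4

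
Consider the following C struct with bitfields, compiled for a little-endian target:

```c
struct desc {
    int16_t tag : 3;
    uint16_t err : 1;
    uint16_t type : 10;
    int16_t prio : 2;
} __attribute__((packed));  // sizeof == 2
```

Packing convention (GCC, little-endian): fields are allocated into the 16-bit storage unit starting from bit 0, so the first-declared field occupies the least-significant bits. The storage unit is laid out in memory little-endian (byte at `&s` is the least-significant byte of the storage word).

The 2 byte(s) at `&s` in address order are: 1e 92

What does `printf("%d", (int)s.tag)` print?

[0]=0x1e [1]=0x92 (little-endian) → word 0x921e
tag [0+:3] = (word>>0) & 0x7 = 6  ←
err [3+:1] = (word>>3) & 0x1 = 1
type [4+:10] = (word>>4) & 0x3ff = 289
prio [14+:2] = (word>>14) & 0x3 = 2
tag signed 3b, MSB=1: 6 - 8 = -2

-2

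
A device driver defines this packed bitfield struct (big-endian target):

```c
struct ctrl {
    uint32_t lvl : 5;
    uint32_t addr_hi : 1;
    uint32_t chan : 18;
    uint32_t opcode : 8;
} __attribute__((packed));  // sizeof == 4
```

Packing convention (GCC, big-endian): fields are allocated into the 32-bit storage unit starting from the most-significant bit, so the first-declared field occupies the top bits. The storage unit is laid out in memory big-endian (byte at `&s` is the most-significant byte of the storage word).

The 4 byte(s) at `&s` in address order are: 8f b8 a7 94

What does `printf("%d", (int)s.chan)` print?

[0]=0x8f [1]=0xb8 [2]=0xa7 [3]=0x94 (big-endian) → word 0x8fb8a794
lvl:5 @ bit 27 → (0x8fb8a794>>27)&0x1f = 0x11
addr_hi:1 @ bit 26 → (0x8fb8a794>>26)&0x1 = 0x1
chan:18 @ bit 8 → (0x8fb8a794>>8)&0x3ffff = 0x3b8a7  ←
opcode:8 @ bit 0 → (0x8fb8a794>>0)&0xff = 0x94

243879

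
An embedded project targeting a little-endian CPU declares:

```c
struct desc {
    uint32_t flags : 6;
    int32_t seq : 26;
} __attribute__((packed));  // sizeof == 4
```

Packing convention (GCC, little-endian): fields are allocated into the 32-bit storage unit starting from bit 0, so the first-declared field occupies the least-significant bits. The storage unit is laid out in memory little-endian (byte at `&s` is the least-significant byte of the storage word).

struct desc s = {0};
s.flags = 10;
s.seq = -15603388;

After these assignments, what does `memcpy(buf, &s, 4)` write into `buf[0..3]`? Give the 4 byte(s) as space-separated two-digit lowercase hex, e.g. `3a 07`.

0a 51 7a c4

flags (6b) val=10 bits=0xa at bit 0: 0x0000000a
seq (26b) val=-15603388 bits=0x311e944 at bit 6: 0xc47a510a
word = 0xc47a510a → little-endian bytes:
  [0]=0x0a  [1]=0x51  [2]=0x7a  [3]=0xc4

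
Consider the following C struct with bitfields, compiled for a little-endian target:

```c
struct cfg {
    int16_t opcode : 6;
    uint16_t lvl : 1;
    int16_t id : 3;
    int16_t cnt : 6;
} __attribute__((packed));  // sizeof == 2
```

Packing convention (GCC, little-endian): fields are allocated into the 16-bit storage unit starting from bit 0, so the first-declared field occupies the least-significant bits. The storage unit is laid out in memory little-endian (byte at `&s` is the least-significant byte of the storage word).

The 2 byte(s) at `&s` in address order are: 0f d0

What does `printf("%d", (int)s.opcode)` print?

[0]=0x0f [1]=0xd0 (little-endian) → word 0xd00f
opcode [0+:6] = (word>>0) & 0x3f = 15  ←
lvl [6+:1] = (word>>6) & 0x1 = 0
id [7+:3] = (word>>7) & 0x7 = 0
cnt [10+:6] = (word>>10) & 0x3f = 52
opcode signed 6b, MSB=0: value = 15

15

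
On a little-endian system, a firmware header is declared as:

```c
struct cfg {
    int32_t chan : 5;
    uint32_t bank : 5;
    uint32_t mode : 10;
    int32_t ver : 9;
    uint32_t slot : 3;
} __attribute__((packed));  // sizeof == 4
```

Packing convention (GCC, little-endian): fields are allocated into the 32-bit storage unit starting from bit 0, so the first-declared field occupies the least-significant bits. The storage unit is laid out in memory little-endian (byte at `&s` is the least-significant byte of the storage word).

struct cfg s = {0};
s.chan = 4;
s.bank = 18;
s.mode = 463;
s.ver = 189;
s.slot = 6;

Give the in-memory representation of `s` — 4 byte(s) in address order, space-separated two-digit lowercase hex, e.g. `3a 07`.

chan:5 = 4 → 0x4 << 0 → word 0x00000004
bank:5 = 18 → 0x12 << 5 → word 0x00000244
mode:10 = 463 → 0x1cf << 10 → word 0x00073e44
ver:9 = 189 → 0xbd << 20 → word 0x0bd73e44
slot:3 = 6 → 0x6 << 29 → word 0xcbd73e44
word = 0xcbd73e44 → little-endian bytes:
  [0]=0x44  [1]=0x3e  [2]=0xd7  [3]=0xcb

44 3e d7 cb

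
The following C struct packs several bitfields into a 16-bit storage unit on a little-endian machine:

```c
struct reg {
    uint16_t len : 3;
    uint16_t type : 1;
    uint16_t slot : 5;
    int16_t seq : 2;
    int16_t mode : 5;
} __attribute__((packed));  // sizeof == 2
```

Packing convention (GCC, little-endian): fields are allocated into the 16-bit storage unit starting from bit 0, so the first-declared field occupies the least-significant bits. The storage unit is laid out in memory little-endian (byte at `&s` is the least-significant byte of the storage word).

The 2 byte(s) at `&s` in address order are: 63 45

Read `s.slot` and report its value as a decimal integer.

[0]=0x63 [1]=0x45 (little-endian) → word 0x4563
len [0+:3] = (word>>0) & 0x7 = 3
type [3+:1] = (word>>3) & 0x1 = 0
slot [4+:5] = (word>>4) & 0x1f = 22  ←
seq [9+:2] = (word>>9) & 0x3 = 2
mode [11+:5] = (word>>11) & 0x1f = 8

22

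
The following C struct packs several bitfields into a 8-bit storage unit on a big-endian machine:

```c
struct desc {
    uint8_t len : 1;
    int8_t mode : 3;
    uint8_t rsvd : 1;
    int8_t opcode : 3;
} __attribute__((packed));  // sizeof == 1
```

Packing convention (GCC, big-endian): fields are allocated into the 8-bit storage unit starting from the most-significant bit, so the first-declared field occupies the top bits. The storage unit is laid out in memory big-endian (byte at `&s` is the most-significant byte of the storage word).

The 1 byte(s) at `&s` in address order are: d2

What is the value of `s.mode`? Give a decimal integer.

-3

[0]=0xd2 (big-endian) → word 0xd2
len:1 @ bit 7 → (0xd2>>7)&0x1 = 0x1
mode:3 @ bit 4 → (0xd2>>4)&0x7 = 0x5  ←
rsvd:1 @ bit 3 → (0xd2>>3)&0x1 = 0x0
opcode:3 @ bit 0 → (0xd2>>0)&0x7 = 0x2
mode signed 3b, MSB=1: 5 - 8 = -3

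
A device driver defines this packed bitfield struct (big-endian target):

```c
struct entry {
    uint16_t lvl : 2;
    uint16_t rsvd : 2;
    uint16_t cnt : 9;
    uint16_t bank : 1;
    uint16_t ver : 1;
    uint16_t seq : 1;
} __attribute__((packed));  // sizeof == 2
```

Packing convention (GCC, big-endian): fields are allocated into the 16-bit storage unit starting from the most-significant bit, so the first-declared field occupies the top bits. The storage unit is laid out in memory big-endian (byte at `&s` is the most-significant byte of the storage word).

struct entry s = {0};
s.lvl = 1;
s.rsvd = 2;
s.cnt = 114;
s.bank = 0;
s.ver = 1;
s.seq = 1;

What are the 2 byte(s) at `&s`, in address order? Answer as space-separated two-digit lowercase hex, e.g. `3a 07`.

lvl (2b) val=1 bits=0x1 at bit 14: 0x4000
rsvd (2b) val=2 bits=0x2 at bit 12: 0x6000
cnt (9b) val=114 bits=0x72 at bit 3: 0x6390
bank (1b) val=0 bits=0x0 at bit 2: 0x6390
ver (1b) val=1 bits=0x1 at bit 1: 0x6392
seq (1b) val=1 bits=0x1 at bit 0: 0x6393
word = 0x6393 → big-endian bytes:
  [0]=0x63  [1]=0x93

63 93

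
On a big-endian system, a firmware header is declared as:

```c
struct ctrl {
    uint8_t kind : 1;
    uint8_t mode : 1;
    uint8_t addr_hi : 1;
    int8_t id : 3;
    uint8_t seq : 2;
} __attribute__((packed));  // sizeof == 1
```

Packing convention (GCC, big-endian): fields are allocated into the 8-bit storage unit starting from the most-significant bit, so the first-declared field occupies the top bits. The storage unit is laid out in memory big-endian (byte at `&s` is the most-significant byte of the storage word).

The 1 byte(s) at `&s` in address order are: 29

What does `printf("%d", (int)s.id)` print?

2

[0]=0x29 (big-endian) → word 0x29
kind:1 @ bit 7 → (0x29>>7)&0x1 = 0x0
mode:1 @ bit 6 → (0x29>>6)&0x1 = 0x0
addr_hi:1 @ bit 5 → (0x29>>5)&0x1 = 0x1
id:3 @ bit 2 → (0x29>>2)&0x7 = 0x2  ←
seq:2 @ bit 0 → (0x29>>0)&0x3 = 0x1
id signed 3b, MSB=0: value = 2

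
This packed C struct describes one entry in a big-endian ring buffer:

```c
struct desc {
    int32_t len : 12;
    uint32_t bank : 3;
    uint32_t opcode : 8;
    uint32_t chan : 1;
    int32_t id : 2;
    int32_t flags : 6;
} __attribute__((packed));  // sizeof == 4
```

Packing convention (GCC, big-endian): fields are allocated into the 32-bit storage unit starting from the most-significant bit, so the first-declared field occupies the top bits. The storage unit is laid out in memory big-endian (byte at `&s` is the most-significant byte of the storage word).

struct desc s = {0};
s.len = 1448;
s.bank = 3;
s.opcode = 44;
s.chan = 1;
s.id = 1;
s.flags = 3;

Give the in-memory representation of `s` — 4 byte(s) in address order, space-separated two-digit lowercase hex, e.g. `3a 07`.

5a 86 59 43

len:12 = 1448 → 0x5a8 << 20 → word 0x5a800000
bank:3 = 3 → 0x3 << 17 → word 0x5a860000
opcode:8 = 44 → 0x2c << 9 → word 0x5a865800
chan:1 = 1 → 0x1 << 8 → word 0x5a865900
id:2 = 1 → 0x1 << 6 → word 0x5a865940
flags:6 = 3 → 0x3 << 0 → word 0x5a865943
word = 0x5a865943 → big-endian bytes:
  [0]=0x5a  [1]=0x86  [2]=0x59  [3]=0x43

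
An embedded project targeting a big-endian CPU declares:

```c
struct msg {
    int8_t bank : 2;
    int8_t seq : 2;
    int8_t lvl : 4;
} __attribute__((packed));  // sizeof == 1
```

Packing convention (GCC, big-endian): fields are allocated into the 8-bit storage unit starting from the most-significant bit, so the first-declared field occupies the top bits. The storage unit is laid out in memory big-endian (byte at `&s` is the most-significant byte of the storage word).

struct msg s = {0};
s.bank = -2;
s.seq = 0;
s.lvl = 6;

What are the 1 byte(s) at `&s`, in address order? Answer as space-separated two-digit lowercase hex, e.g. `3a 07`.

[6+:2] bank=-2 & 0x3 = 0x2; word=0x80
[4+:2] seq=0 & 0x3 = 0x0; word=0x80
[0+:4] lvl=6 & 0xf = 0x6; word=0x86
word = 0x86 → big-endian bytes:
  [0]=0x86

86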